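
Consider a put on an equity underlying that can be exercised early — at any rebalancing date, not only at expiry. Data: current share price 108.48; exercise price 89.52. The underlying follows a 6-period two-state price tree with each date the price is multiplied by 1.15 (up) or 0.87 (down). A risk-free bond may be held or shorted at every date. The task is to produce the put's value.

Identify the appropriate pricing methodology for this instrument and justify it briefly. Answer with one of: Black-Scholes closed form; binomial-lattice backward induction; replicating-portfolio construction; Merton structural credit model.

Key observation: the defining feature is the embedded early-exercise option across 6 discrete dates on the spot-108.48 tree; pricing the strike-89.52 put means working backward with an exercise test at every node.

framework: binomial-lattice backward induction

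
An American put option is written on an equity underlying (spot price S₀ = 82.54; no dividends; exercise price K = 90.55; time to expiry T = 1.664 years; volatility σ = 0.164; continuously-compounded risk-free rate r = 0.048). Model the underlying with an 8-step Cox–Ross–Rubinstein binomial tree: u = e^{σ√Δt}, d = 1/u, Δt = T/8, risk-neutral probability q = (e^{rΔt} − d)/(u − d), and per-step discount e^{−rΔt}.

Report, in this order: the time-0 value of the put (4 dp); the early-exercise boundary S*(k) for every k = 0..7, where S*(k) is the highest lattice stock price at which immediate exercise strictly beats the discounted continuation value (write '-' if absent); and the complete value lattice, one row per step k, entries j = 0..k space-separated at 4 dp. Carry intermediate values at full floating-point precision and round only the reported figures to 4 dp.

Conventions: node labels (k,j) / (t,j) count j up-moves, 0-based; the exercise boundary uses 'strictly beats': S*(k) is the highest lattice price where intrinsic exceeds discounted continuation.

price = 9.3293
boundary = - 76.5916 71.0719 76.5916 71.0719 76.5916 71.0719 76.5916
tree:
9.3293
13.9584 5.6868
19.4781 9.0662 3.0071
24.6000 13.9584 5.2022 1.2538
29.3528 19.4781 8.7016 2.4149 0.3203
33.7631 24.6000 13.9584 4.5306 0.7163 0.0000
37.8556 29.3528 19.4781 8.1866 1.6018 0.0000 0.0000
41.6531 33.7631 24.6000 13.9584 3.5820 0.0000 0.0000 0.0000
45.1769 37.8556 29.3528 19.4781 8.0100 0.0000 0.0000 0.0000 0.0000

params: Δt=0.20800 u=1.07766 d=0.92793 q=0.54832 e^(-rΔt)=0.99007
t_8 payoffs: 45.1769 37.8556 29.3528 19.4781 8.0100 0.0000 0.0000 0.0000 0.0000
t_7: node(7,0) S=48.8969 payoff=41.6531 vs cont=40.7535 → 41.6531 [stop]  node(7,1) S=56.7869 payoff=33.7631 vs cont=32.8636 → 33.7631 [stop]  node(7,2) S=65.9500 payoff=24.6000 vs cont=23.7005 → 24.6000 [stop]  node(7,3) S=76.5916 payoff=13.9584 vs cont=13.0588 → 13.9584 [stop]  node(7,4) S=88.9504 payoff=1.5996 vs cont=3.5820 → 3.5820 [wait]  node(7,5) S=103.3033 payoff=0.0000 vs cont=0.0000 → 0.0000 [wait]  node(7,6) S=119.9723 payoff=0.0000 vs cont=0.0000 → 0.0000 [wait]  node(7,7) S=139.3309 payoff=0.0000 vs cont=0.0000 → 0.0000 [wait]  ⇒ S*(7)=76.5916
t_6: node(6,0) S=52.6944 payoff=37.8556 vs cont=36.9560 → 37.8556 [stop]  node(6,1) S=61.1972 payoff=29.3528 vs cont=28.4533 → 29.3528 [stop]  node(6,2) S=71.0719 payoff=19.4781 vs cont=18.5785 → 19.4781 [stop]  node(6,3) S=82.5400 payoff=8.0100 vs cont=8.1866 → 8.1866 [wait]  node(6,4) S=95.8586 payoff=0.0000 vs cont=1.6018 → 1.6018 [wait]  node(6,5) S=111.3262 payoff=0.0000 vs cont=0.0000 → 0.0000 [wait]  node(6,6) S=129.2898 payoff=0.0000 vs cont=0.0000 → 0.0000 [wait]  ⇒ S*(6)=71.0719
t_5: node(5,0) S=56.7869 payoff=33.7631 vs cont=32.8636 → 33.7631 [stop]  node(5,1) S=65.9500 payoff=24.6000 vs cont=23.7005 → 24.6000 [stop]  node(5,2) S=76.5916 payoff=13.9584 vs cont=13.1547 → 13.9584 [stop]  node(5,3) S=88.9504 payoff=1.5996 vs cont=4.5306 → 4.5306 [wait]  node(5,4) S=103.3033 payoff=0.0000 vs cont=0.7163 → 0.7163 [wait]  node(5,5) S=119.9723 payoff=0.0000 vs cont=0.0000 → 0.0000 [wait]  ⇒ S*(5)=76.5916
t_4: node(4,0) S=61.1972 payoff=29.3528 vs cont=28.4533 → 29.3528 [stop]  node(4,1) S=71.0719 payoff=19.4781 vs cont=18.5785 → 19.4781 [stop]  node(4,2) S=82.5400 payoff=8.0100 vs cont=8.7016 → 8.7016 [wait]  node(4,3) S=95.8586 payoff=0.0000 vs cont=2.4149 → 2.4149 [wait]  node(4,4) S=111.3262 payoff=0.0000 vs cont=0.3203 → 0.3203 [wait]  ⇒ S*(4)=71.0719
t_3: node(3,0) S=65.9500 payoff=24.6000 vs cont=23.7005 → 24.6000 [stop]  node(3,1) S=76.5916 payoff=13.9584 vs cont=13.4343 → 13.9584 [stop]  node(3,2) S=88.9504 payoff=1.5996 vs cont=5.2022 → 5.2022 [wait]  node(3,3) S=103.3033 payoff=0.0000 vs cont=1.2538 → 1.2538 [wait]  ⇒ S*(3)=76.5916
t_2: node(2,0) S=71.0719 payoff=19.4781 vs cont=18.5785 → 19.4781 [stop]  node(2,1) S=82.5400 payoff=8.0100 vs cont=9.0662 → 9.0662 [wait]  node(2,2) S=95.8586 payoff=0.0000 vs cont=3.0071 → 3.0071 [wait]  ⇒ S*(2)=71.0719
t_1: node(1,0) S=76.5916 payoff=13.9584 vs cont=13.6322 → 13.9584 [stop]  node(1,1) S=88.9504 payoff=1.5996 vs cont=5.6868 → 5.6868 [wait]  ⇒ S*(1)=76.5916
t_0: node(0,0) S=82.5400 payoff=8.0100 vs cont=9.3293 → 9.3293 [wait]  ⇒ S*(0)=-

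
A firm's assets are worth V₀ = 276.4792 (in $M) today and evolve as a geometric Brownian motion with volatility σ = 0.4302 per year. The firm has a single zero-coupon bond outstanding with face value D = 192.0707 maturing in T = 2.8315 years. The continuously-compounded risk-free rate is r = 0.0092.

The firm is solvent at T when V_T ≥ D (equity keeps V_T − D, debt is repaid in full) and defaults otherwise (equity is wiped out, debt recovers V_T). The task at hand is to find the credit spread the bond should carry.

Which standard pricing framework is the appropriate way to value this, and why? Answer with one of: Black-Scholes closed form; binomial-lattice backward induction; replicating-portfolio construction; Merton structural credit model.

framework: Merton structural credit model

Key observation: the asked-for credit quantity lives on the firm's capital structure — asset value, asset volatility, debt face 192.0707 — which is the structural model's domain.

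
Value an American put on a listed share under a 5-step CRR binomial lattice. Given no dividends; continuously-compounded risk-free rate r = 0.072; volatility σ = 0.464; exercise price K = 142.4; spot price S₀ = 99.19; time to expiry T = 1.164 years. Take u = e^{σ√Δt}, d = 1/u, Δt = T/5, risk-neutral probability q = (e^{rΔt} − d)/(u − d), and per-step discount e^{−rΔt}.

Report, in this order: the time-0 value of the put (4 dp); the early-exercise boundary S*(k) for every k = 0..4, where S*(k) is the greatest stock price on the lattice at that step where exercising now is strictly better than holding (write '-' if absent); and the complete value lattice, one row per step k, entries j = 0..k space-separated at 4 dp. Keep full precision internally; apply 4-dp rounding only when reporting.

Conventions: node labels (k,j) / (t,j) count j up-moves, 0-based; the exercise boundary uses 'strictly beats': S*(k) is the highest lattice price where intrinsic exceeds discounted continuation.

Δt=0.23280, u=1.25092, d=0.79941, q=0.48170, disc=e^(-rΔt)=0.98338
k=5 terminal: V=max(K-S,0) → 110.0164 91.7263 63.1062 18.3215 0.0000 0.0000
k=4: j=0 S=40.5092 intr=101.8908 cont=99.5238 V=101.8908[EX]; j=1 S=63.3885 intr=79.0115 cont=76.6445 V=79.0115[EX]; j=2 S=99.1900 intr=43.2100 cont=40.8430 V=43.2100[EX]; j=3 S=155.2119 intr=0.0000 cont=9.3382 V=9.3382[hold]; j=4 S=242.8746 intr=0.0000 cont=0.0000 V=0.0000[hold]  S*(4)=99.1900
k=3: j=0 S=50.6737 intr=91.7263 cont=89.3594 V=91.7263[EX]; j=1 S=79.2938 intr=63.1062 cont=60.7392 V=63.1062[EX]; j=2 S=124.0785 intr=18.3215 cont=26.4469 V=26.4469[hold]; j=3 S=194.1572 intr=0.0000 cont=4.7595 V=4.7595[hold]  S*(3)=79.2938
k=2: j=0 S=63.3885 intr=79.0115 cont=76.6445 V=79.0115[EX]; j=1 S=99.1900 intr=43.2100 cont=44.6920 V=44.6920[hold]; j=2 S=155.2119 intr=0.0000 cont=15.7342 V=15.7342[hold]  S*(2)=63.3885
k=1: j=0 S=79.2938 intr=63.1062 cont=61.4412 V=63.1062[EX]; j=1 S=124.0785 intr=18.3215 cont=30.2320 V=30.2320[hold]  S*(1)=79.2938
k=0: j=0 S=99.1900 intr=43.2100 cont=46.4849 V=46.4849[hold]  S*(0)=-

price = 46.4849
boundary = - 79.2938 63.3885 79.2938 99.1900
tree:
46.4849
63.1062 30.2320
79.0115 44.6920 15.7342
91.7263 63.1062 26.4469 4.7595
101.8908 79.0115 43.2100 9.3382 0.0000
110.0164 91.7263 63.1062 18.3215 0.0000 0.0000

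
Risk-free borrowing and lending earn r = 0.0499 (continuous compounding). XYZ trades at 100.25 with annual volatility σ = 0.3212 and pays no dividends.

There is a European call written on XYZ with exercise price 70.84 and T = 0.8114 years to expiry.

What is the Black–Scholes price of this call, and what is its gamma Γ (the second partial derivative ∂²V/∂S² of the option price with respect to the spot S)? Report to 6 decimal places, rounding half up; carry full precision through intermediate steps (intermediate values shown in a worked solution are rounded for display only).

price = 33.211984
Γ = 0.004568

σ√T = 0.3212·√0.8114 = 0.289330
d₁ = (ln(S/K) + (r+σ²/2)T) / (σ√T) = (ln(100.25/70.84) + (0.0499+0.3212²/2)·0.8114) / 0.289330 = (0.347243 + 0.082345) / 0.289330 = 1.484770
d₂ = d₁ − σ√T = 1.484770 − 0.289330 = 1.195440
e^{−rT} = 0.960320
N(d₁) = 0.931198,  N(d₂) = 0.884042
Call price V = S·N(d₁) − K·e^{−rT}·N(d₂) = 93.352556 − 60.140572 = 33.211984
φ(d₁) = (1/√(2π))·e^{−d₁²/2} = 0.132495
Γ = φ(d₁) / (S·σ·√T) = 0.004568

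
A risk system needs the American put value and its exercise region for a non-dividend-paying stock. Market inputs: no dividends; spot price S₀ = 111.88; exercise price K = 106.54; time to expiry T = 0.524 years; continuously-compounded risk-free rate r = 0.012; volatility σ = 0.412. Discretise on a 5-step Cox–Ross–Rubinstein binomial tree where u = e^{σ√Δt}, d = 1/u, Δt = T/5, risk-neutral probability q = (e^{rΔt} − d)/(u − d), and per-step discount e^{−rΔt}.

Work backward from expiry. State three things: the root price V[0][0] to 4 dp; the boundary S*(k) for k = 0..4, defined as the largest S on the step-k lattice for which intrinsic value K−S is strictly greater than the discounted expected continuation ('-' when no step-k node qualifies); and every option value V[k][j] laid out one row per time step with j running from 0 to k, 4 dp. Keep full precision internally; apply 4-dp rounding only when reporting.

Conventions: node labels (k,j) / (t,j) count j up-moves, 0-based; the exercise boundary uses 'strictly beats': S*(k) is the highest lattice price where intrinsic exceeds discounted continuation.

price = 10.6658
boundary = - - - 74.9858 85.6847
tree:
10.6658
15.8671 4.8620
22.8519 8.0773 1.2698
31.5542 13.1550 2.4052 0.0000
40.9172 20.8553 4.5559 0.0000 0.0000
49.1112 31.5542 8.6298 0.0000 0.0000 0.0000

params: Δt=0.10480 u=1.14268 d=0.87514 q=0.47141 e^(-rΔt)=0.99874
t_5 payoffs: 49.1112 31.5542 8.6298 0.0000 0.0000 0.0000
t_4: node(4,0) S=65.6228 payoff=40.9172 vs cont=40.7833 → 40.9172 [stop]  node(4,1) S=85.6847 payoff=20.8553 vs cont=20.7214 → 20.8553 [stop]  node(4,2) S=111.8800 payoff=0.0000 vs cont=4.5559 → 4.5559 [wait]  node(4,3) S=146.0836 payoff=0.0000 vs cont=0.0000 → 0.0000 [wait]  node(4,4) S=190.7438 payoff=0.0000 vs cont=0.0000 → 0.0000 [wait]  ⇒ S*(4)=85.6847
t_3: node(3,0) S=74.9858 payoff=31.5542 vs cont=31.4203 → 31.5542 [stop]  node(3,1) S=97.9102 payoff=8.6298 vs cont=13.1550 → 13.1550 [wait]  node(3,2) S=127.8430 payoff=0.0000 vs cont=2.4052 → 2.4052 [wait]  node(3,3) S=166.9267 payoff=0.0000 vs cont=0.0000 → 0.0000 [wait]  ⇒ S*(3)=74.9858
t_2: node(2,0) S=85.6847 payoff=20.8553 vs cont=22.8519 → 22.8519 [wait]  node(2,1) S=111.8800 payoff=0.0000 vs cont=8.0773 → 8.0773 [wait]  node(2,2) S=146.0836 payoff=0.0000 vs cont=1.2698 → 1.2698 [wait]  ⇒ S*(2)=-
t_1: node(1,0) S=97.9102 payoff=8.6298 vs cont=15.8671 → 15.8671 [wait]  node(1,1) S=127.8430 payoff=0.0000 vs cont=4.8620 → 4.8620 [wait]  ⇒ S*(1)=-
t_0: node(0,0) S=111.8800 payoff=0.0000 vs cont=10.6658 → 10.6658 [wait]  ⇒ S*(0)=-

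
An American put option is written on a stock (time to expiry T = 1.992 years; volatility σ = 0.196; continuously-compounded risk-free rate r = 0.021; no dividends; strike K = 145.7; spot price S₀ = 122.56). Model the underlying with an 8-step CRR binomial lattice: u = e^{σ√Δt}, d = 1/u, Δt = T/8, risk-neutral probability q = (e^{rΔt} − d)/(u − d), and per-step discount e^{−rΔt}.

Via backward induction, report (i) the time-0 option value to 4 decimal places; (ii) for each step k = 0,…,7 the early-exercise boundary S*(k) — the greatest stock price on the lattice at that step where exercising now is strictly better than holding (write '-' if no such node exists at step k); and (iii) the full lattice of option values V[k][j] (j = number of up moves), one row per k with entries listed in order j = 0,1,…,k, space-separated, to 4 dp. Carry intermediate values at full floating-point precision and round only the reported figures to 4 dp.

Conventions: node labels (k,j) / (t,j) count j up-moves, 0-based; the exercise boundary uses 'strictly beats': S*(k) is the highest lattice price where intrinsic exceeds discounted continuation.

Δt=0.24900, u=1.10275, d=0.90683, q=0.50233, disc=e^(-rΔt)=0.99478
k=8 terminal: V=max(K-S,0) → 89.6541 77.5455 62.8207 44.9146 23.1400 0.0000 0.0000 0.0000 0.0000
k=7: j=0 S=61.8044 intr=83.8956 cont=83.1358 V=83.8956[EX]; j=1 S=75.1572 intr=70.5428 cont=69.7829 V=70.5428[EX]; j=2 S=91.3949 intr=54.3051 cont=53.5453 V=54.3051[EX]; j=3 S=111.1407 intr=34.5593 cont=33.7994 V=34.5593[EX]; j=4 S=135.1526 intr=10.5474 cont=11.4561 V=11.4561[hold]; j=5 S=164.3523 intr=0.0000 cont=0.0000 V=0.0000[hold]; j=6 S=199.8605 intr=0.0000 cont=0.0000 V=0.0000[hold]; j=7 S=243.0403 intr=0.0000 cont=0.0000 V=0.0000[hold]  S*(7)=111.1407
k=6: j=0 S=68.1545 intr=77.5455 cont=76.7856 V=77.5455[EX]; j=1 S=82.8793 intr=62.8207 cont=62.0608 V=62.8207[EX]; j=2 S=100.7854 intr=44.9146 cont=44.1548 V=44.9146[EX]; j=3 S=122.5600 intr=23.1400 cont=22.8342 V=23.1400[EX]; j=4 S=149.0390 intr=0.0000 cont=5.6716 V=5.6716[hold]; j=5 S=181.2389 intr=0.0000 cont=0.0000 V=0.0000[hold]; j=6 S=220.3955 intr=0.0000 cont=0.0000 V=0.0000[hold]  S*(6)=122.5600
k=5: j=0 S=75.1572 intr=70.5428 cont=69.7829 V=70.5428[EX]; j=1 S=91.3949 intr=54.3051 cont=53.5453 V=54.3051[EX]; j=2 S=111.1407 intr=34.5593 cont=33.7994 V=34.5593[EX]; j=3 S=135.1526 intr=10.5474 cont=14.2902 V=14.2902[hold]; j=4 S=164.3523 intr=0.0000 cont=2.8079 V=2.8079[hold]; j=5 S=199.8605 intr=0.0000 cont=0.0000 V=0.0000[hold]  S*(5)=111.1407
k=4: j=0 S=82.8793 intr=62.8207 cont=62.0608 V=62.8207[EX]; j=1 S=100.7854 intr=44.9146 cont=44.1548 V=44.9146[EX]; j=2 S=122.5600 intr=23.1400 cont=24.2504 V=24.2504[hold]; j=3 S=149.0390 intr=0.0000 cont=8.4779 V=8.4779[hold]; j=4 S=181.2389 intr=0.0000 cont=1.3901 V=1.3901[hold]  S*(4)=100.7854
k=3: j=0 S=91.3949 intr=54.3051 cont=53.5453 V=54.3051[EX]; j=1 S=111.1407 intr=34.5593 cont=34.3543 V=34.5593[EX]; j=2 S=135.1526 intr=10.5474 cont=16.2423 V=16.2423[hold]; j=3 S=164.3523 intr=0.0000 cont=4.8919 V=4.8919[hold]  S*(3)=111.1407
k=2: j=0 S=100.7854 intr=44.9146 cont=44.1548 V=44.9146[EX]; j=1 S=122.5600 intr=23.1400 cont=25.2259 V=25.2259[hold]; j=2 S=149.0390 intr=0.0000 cont=10.4857 V=10.4857[hold]  S*(2)=100.7854
k=1: j=0 S=111.1407 intr=34.5593 cont=34.8418 V=34.8418[hold]; j=1 S=135.1526 intr=10.5474 cont=17.7285 V=17.7285[hold]  S*(1)=-
k=0: j=0 S=122.5600 intr=23.1400 cont=26.1084 V=26.1084[hold]  S*(0)=-

price = 26.1084
boundary = - - 100.7854 111.1407 100.7854 111.1407 122.5600 111.1407
tree:
26.1084
34.8418 17.7285
44.9146 25.2259 10.4857
54.3051 34.5593 16.2423 4.8919
62.8207 44.9146 24.2504 8.4779 1.3901
70.5428 54.3051 34.5593 14.2902 2.8079 0.0000
77.5455 62.8207 44.9146 23.1400 5.6716 0.0000 0.0000
83.8956 70.5428 54.3051 34.5593 11.4561 0.0000 0.0000 0.0000
89.6541 77.5455 62.8207 44.9146 23.1400 0.0000 0.0000 0.0000 0.0000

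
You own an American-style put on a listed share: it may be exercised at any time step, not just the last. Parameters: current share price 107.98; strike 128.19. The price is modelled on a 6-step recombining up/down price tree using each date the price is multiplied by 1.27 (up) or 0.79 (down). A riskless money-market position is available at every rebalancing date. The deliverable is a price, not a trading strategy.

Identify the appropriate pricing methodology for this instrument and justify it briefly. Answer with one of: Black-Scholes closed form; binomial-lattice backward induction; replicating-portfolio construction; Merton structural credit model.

framework: binomial-lattice backward induction

Key observation: with exercise allowed before expiry on a discrete up/down model (6 steps from spot 107.98), the strike-128.19 put's value must be rolled back through the tree testing early exercise at each node.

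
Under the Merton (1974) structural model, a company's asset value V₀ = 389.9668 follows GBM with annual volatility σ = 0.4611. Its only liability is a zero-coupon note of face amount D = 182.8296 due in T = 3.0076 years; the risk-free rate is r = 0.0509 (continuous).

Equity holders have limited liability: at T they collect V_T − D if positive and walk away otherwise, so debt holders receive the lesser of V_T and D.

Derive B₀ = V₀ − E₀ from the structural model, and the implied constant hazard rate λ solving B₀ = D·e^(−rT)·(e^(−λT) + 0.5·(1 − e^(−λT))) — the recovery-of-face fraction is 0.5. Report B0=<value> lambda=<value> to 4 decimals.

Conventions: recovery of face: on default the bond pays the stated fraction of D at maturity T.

Work the structural quantities from V₀ = 389.9668 against face 182.8296:
d₁ = [ln(V₀/D) + (r + σ²/2)T] / (σ√T)
   = [ln(389.9668/182.8296) + (0.0509 + 0.5·0.4611²)·3.0076] / (0.4611·√3.0076)
   = [0.757507 + 0.472815] / 0.799660 = 1.538557
d₂ = d₁ − σ√T = 1.538557 − 0.799660 = 0.738897
N(d₁) = 0.938044,  N(d₂) = 0.770015,  e^(−rT) = 0.858055
E₀ = V₀·N(d₁) − D·e^(−rT)·N(d₂)
   = 389.9668·0.938044 − 182.8296·0.858055·0.770015 = 245.007540
B₀ = V₀ − E₀ = 389.9668 − 245.007540 = 144.959260
e^(−λT) = (B₀·e^(rT)/D − 0.5)/(1 − 0.5) = (144.9593·1.165426/182.8296 − 0.5)/0.5 = 0.84805265
λ = −ln(0.84805265)/3.0076 = 0.054799

B0=144.9593 lambda=0.0548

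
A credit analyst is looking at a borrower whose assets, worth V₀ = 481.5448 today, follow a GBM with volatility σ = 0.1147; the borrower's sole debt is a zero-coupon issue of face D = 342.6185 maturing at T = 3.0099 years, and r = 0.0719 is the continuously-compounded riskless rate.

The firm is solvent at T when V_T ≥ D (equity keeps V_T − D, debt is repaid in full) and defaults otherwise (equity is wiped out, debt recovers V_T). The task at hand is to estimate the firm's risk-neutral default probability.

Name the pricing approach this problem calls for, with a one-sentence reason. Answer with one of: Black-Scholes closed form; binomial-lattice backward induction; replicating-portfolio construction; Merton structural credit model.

framework: Merton structural credit model

Key observation: the data describe a firm's assets (V₀ = 481.5448, GBM) and a single zero-coupon debt of face 342.6185, so credit quantities follow from equity-as-call in the structural model.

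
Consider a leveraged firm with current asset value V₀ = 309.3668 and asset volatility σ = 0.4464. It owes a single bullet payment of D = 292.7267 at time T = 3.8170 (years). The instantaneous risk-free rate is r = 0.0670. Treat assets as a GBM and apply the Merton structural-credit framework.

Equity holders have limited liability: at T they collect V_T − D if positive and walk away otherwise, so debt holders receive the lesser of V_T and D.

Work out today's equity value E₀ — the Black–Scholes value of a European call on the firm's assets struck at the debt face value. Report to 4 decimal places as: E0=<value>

With assets at 309.3668 and a single debt payment of 292.7267 at 3.8170 years:
d₁ = [ln(V₀/D) + (r + σ²/2)T] / (σ√T)
   = [ln(309.3668/292.7267) + (0.0670 + 0.5·0.4464²)·3.8170] / (0.4464·√3.8170)
   = [0.055288 + 0.636051] / 0.872138 = 0.792695
d₂ = d₁ − σ√T = 0.792695 − 0.872138 = -0.079443
N(d₁) = 0.786022,  N(d₂) = 0.468340,  e^(−rT) = 0.774344
E₀ = V₀·N(d₁) − D·e^(−rT)·N(d₂)
   = 309.3668·0.786022 − 292.7267·0.774344·0.468340 = 137.009982

E0=137.0100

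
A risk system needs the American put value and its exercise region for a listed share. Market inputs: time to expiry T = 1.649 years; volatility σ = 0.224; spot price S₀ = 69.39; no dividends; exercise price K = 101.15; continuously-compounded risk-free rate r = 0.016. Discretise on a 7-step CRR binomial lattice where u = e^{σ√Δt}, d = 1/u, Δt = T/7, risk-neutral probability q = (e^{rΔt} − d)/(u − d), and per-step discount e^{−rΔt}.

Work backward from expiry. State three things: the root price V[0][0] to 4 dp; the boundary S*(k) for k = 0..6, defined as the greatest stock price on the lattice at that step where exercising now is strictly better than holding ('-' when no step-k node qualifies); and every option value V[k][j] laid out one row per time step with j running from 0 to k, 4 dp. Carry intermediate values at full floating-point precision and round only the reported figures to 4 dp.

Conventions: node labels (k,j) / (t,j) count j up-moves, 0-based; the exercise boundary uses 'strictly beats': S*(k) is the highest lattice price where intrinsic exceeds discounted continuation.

price = 31.8215
boundary = - 62.2416 69.3900 62.2416 69.3900 77.3594 86.2442
tree:
31.8215
38.9084 24.6958
45.3205 31.7600 17.5387
51.0719 38.9084 24.1328 10.8155
56.2309 45.3205 31.7600 16.3860 5.1051
60.8584 51.0719 38.9084 23.7906 8.8110 1.2900
65.0092 56.2309 45.3205 31.7600 14.9058 2.5398 0.0000
68.7324 60.8584 51.0719 38.9084 23.7906 5.0007 0.0000 0.0000

params: Δt=0.23557 u=1.11485 d=0.89698 q=0.49018 e^(-rΔt)=0.99624
t_7 payoffs: 68.7324 60.8584 51.0719 38.9084 23.7906 5.0007 0.0000 0.0000
t_6: node(6,0) S=36.1408 payoff=65.0092 vs cont=64.6286 → 65.0092 [stop]  node(6,1) S=44.9191 payoff=56.2309 vs cont=55.8504 → 56.2309 [stop]  node(6,2) S=55.8295 payoff=45.3205 vs cont=44.9399 → 45.3205 [stop]  node(6,3) S=69.3900 payoff=31.7600 vs cont=31.3795 → 31.7600 [stop]  node(6,4) S=86.2442 payoff=14.9058 vs cont=14.5253 → 14.9058 [stop]  node(6,5) S=107.1921 payoff=0.0000 vs cont=2.5398 → 2.5398 [wait]  node(6,6) S=133.2281 payoff=0.0000 vs cont=0.0000 → 0.0000 [wait]  ⇒ S*(6)=86.2442
t_5: node(5,0) S=40.2916 payoff=60.8584 vs cont=60.4779 → 60.8584 [stop]  node(5,1) S=50.0781 payoff=51.0719 vs cont=50.6914 → 51.0719 [stop]  node(5,2) S=62.2416 payoff=38.9084 vs cont=38.5279 → 38.9084 [stop]  node(5,3) S=77.3594 payoff=23.7906 vs cont=23.4100 → 23.7906 [stop]  node(5,4) S=96.1493 payoff=5.0007 vs cont=8.8110 → 8.8110 [wait]  node(5,5) S=119.5031 payoff=0.0000 vs cont=1.2900 → 1.2900 [wait]  ⇒ S*(5)=77.3594
t_4: node(4,0) S=44.9191 payoff=56.2309 vs cont=55.8504 → 56.2309 [stop]  node(4,1) S=55.8295 payoff=45.3205 vs cont=44.9399 → 45.3205 [stop]  node(4,2) S=69.3900 payoff=31.7600 vs cont=31.3795 → 31.7600 [stop]  node(4,3) S=86.2442 payoff=14.9058 vs cont=16.3860 → 16.3860 [wait]  node(4,4) S=107.1921 payoff=0.0000 vs cont=5.1051 → 5.1051 [wait]  ⇒ S*(4)=69.3900
t_3: node(3,0) S=50.0781 payoff=51.0719 vs cont=50.6914 → 51.0719 [stop]  node(3,1) S=62.2416 payoff=38.9084 vs cont=38.5279 → 38.9084 [stop]  node(3,2) S=77.3594 payoff=23.7906 vs cont=24.1328 → 24.1328 [wait]  node(3,3) S=96.1493 payoff=5.0007 vs cont=10.8155 → 10.8155 [wait]  ⇒ S*(3)=62.2416
t_2: node(2,0) S=55.8295 payoff=45.3205 vs cont=44.9399 → 45.3205 [stop]  node(2,1) S=69.3900 payoff=31.7600 vs cont=31.5466 → 31.7600 [stop]  node(2,2) S=86.2442 payoff=14.9058 vs cont=17.5387 → 17.5387 [wait]  ⇒ S*(2)=69.3900
t_1: node(1,0) S=62.2416 payoff=38.9084 vs cont=38.5279 → 38.9084 [stop]  node(1,1) S=77.3594 payoff=23.7906 vs cont=24.6958 → 24.6958 [wait]  ⇒ S*(1)=62.2416
t_0: node(0,0) S=69.3900 payoff=31.7600 vs cont=31.8215 → 31.8215 [wait]  ⇒ S*(0)=-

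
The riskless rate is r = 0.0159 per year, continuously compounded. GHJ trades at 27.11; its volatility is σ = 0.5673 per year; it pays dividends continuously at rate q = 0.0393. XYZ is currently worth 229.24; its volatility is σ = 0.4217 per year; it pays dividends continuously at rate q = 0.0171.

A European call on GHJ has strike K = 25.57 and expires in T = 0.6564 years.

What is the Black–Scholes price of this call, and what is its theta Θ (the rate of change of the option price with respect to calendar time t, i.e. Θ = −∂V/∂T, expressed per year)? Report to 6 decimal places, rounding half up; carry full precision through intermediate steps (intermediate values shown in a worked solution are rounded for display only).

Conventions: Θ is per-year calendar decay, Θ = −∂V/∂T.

price = 5.278533
Θ = -3.030314

σ√T = 0.5673·√0.6564 = 0.459618
d₁ = (ln(S/K) + (r−q+σ²/2)T) / (σ√T) = (ln(27.11/25.57) + (0.0159−0.0393+0.5673²/2)·0.6564) / 0.459618 = (0.058483 + 0.090265) / 0.459618 = 0.323633
d₂ = d₁ − σ√T = 0.323633 − 0.459618 = -0.135985
e^{−rT} = 0.989618
e^{−qT} = 0.974533
N(d₁) = 0.626892,  N(d₂) = 0.445916
Call price V = S·e^{−qT}·N(d₁) − K·e^{−rT}·N(d₂) = 16.562235 − 11.283703 = 5.278533
φ(d₁) = (1/√(2π))·e^{−d₁²/2} = 0.378588
Θ = −S·e^{−qT}·φ(d₁)·σ/(2√T) + q·S·e^{−qT}·N(d₁) − r·K·e^{−rT}·N(d₂) = −3.501799 + 0.650896 − 0.179411 = -3.030314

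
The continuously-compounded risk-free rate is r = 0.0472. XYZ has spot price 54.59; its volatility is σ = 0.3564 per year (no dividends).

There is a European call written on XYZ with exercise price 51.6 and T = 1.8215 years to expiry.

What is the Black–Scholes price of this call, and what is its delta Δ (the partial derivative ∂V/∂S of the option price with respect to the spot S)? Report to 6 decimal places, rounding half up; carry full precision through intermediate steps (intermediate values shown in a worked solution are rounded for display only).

price = 13.719714
Δ = 0.704141

σ√T = 0.3564·√1.8215 = 0.481008
d₁ = (ln(S/K) + (r+σ²/2)T) / (σ√T) = (ln(54.59/51.6) + (0.0472+0.3564²/2)·1.8215) / 0.481008 = (0.056329 + 0.201659) / 0.481008 = 0.536349
d₂ = d₁ − σ√T = 0.536349 − 0.481008 = 0.055341
e^{−rT} = 0.917617
N(d₁) = 0.704141,  N(d₂) = 0.522067
Call price V = S·N(d₁) − K·e^{−rT}·N(d₂) = 38.439076 − 24.719362 = 13.719714
Δ = N(d₁) = 0.704141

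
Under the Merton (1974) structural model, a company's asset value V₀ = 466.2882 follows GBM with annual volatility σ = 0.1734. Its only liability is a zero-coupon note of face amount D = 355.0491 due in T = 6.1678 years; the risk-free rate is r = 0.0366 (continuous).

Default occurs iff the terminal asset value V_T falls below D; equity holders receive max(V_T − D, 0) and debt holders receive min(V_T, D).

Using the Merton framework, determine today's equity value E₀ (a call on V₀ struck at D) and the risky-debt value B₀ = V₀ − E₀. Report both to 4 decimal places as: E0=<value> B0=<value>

E0=192.4216 B0=273.8666

Apply the equity-as-call identities (strike 355.0491, horizon 6.1678 years):
d₁ = [ln(V₀/D) + (r + σ²/2)T] / (σ√T)
   = [ln(466.2882/355.0491) + (0.0366 + 0.5·0.1734²)·6.1678] / (0.1734·√6.1678)
   = [0.272548 + 0.318467] / 0.430640 = 1.372410
d₂ = d₁ − σ√T = 1.372410 − 0.430640 = 0.941771
N(d₁) = 0.915032,  N(d₂) = 0.826845,  e^(−rT) = 0.797924
E₀ = V₀·N(d₁) − D·e^(−rT)·N(d₂)
   = 466.2882·0.915032 − 355.0491·0.797924·0.826845 = 192.421600
B₀ = V₀ − E₀ = 466.2882 − 192.421600 = 273.866600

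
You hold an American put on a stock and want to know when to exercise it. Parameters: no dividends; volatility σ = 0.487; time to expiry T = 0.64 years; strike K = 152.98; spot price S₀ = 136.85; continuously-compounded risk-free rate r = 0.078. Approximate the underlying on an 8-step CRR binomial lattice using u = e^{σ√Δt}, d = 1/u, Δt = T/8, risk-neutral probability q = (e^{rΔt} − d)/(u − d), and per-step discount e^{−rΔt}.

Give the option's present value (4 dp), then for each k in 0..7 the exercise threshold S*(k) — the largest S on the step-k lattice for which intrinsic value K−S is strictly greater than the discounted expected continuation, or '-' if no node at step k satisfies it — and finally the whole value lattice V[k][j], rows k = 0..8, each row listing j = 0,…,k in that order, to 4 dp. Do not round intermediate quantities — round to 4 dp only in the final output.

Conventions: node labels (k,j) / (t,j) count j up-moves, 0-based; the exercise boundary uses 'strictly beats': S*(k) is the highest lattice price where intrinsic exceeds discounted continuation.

Δt=0.08000, u=1.14768, d=0.87132, q=0.48827, disc=e^(-rΔt)=0.99378
k=8 terminal: V=max(K-S,0) → 107.5156 93.0954 74.1016 49.0834 16.1300 0.0000 0.0000 0.0000 0.0000
k=7: j=0 S=52.1787 intr=100.8013 cont=99.8497 V=100.8013[EX]; j=1 S=68.7285 intr=84.2515 cont=83.2999 V=84.2515[EX]; j=2 S=90.5274 intr=62.4526 cont=61.5010 V=62.4526[EX]; j=3 S=119.2403 intr=33.7397 cont=32.7880 V=33.7397[EX]; j=4 S=157.0603 intr=0.0000 cont=8.2029 V=8.2029[hold]; j=5 S=206.8758 intr=0.0000 cont=0.0000 V=0.0000[hold]; j=6 S=272.4915 intr=0.0000 cont=0.0000 V=0.0000[hold]; j=7 S=358.9188 intr=0.0000 cont=0.0000 V=0.0000[hold]  S*(7)=119.2403
k=6: j=0 S=59.8846 intr=93.0954 cont=92.1438 V=93.0954[EX]; j=1 S=78.8784 intr=74.1016 cont=73.1499 V=74.1016[EX]; j=2 S=103.8966 intr=49.0834 cont=48.1317 V=49.0834[EX]; j=3 S=136.8500 intr=16.1300 cont=21.1386 V=21.1386[hold]; j=4 S=180.2553 intr=0.0000 cont=4.1716 V=4.1716[hold]; j=5 S=237.4277 intr=0.0000 cont=0.0000 V=0.0000[hold]; j=6 S=312.7336 intr=0.0000 cont=0.0000 V=0.0000[hold]  S*(6)=103.8966
k=5: j=0 S=68.7285 intr=84.2515 cont=83.2999 V=84.2515[EX]; j=1 S=90.5274 intr=62.4526 cont=61.5010 V=62.4526[EX]; j=2 S=119.2403 intr=33.7397 cont=35.2184 V=35.2184[hold]; j=3 S=157.0603 intr=0.0000 cont=12.7742 V=12.7742[hold]; j=4 S=206.8758 intr=0.0000 cont=2.1214 V=2.1214[hold]; j=5 S=272.4915 intr=0.0000 cont=0.0000 V=0.0000[hold]  S*(5)=90.5274
k=4: j=0 S=78.8784 intr=74.1016 cont=73.1499 V=74.1016[EX]; j=1 S=103.8966 intr=49.0834 cont=48.8492 V=49.0834[EX]; j=2 S=136.8500 intr=16.1300 cont=24.1087 V=24.1087[hold]; j=3 S=180.2553 intr=0.0000 cont=7.5257 V=7.5257[hold]; j=4 S=237.4277 intr=0.0000 cont=1.0789 V=1.0789[hold]  S*(4)=103.8966
k=3: j=0 S=90.5274 intr=62.4526 cont=61.5010 V=62.4526[EX]; j=1 S=119.2403 intr=33.7397 cont=36.6595 V=36.6595[hold]; j=2 S=157.0603 intr=0.0000 cont=15.9121 V=15.9121[hold]; j=3 S=206.8758 intr=0.0000 cont=4.3507 V=4.3507[hold]  S*(3)=90.5274
k=2: j=0 S=103.8966 intr=49.0834 cont=49.5485 V=49.5485[hold]; j=1 S=136.8500 intr=16.1300 cont=26.3642 V=26.3642[hold]; j=2 S=180.2553 intr=0.0000 cont=10.2032 V=10.2032[hold]  S*(2)=-
k=1: j=0 S=119.2403 intr=33.7397 cont=37.9906 V=37.9906[hold]; j=1 S=157.0603 intr=0.0000 cont=18.3584 V=18.3584[hold]  S*(1)=-
k=0: j=0 S=136.8500 intr=16.1300 cont=28.2281 V=28.2281[hold]  S*(0)=-

price = 28.2281
boundary = - - - 90.5274 103.8966 90.5274 103.8966 119.2403
tree:
28.2281
37.9906 18.3584
49.5485 26.3642 10.2032
62.4526 36.6595 15.9121 4.3507
74.1016 49.0834 24.1087 7.5257 1.0789
84.2515 62.4526 35.2184 12.7742 2.1214 0.0000
93.0954 74.1016 49.0834 21.1386 4.1716 0.0000 0.0000
100.8013 84.2515 62.4526 33.7397 8.2029 0.0000 0.0000 0.0000
107.5156 93.0954 74.1016 49.0834 16.1300 0.0000 0.0000 0.0000 0.0000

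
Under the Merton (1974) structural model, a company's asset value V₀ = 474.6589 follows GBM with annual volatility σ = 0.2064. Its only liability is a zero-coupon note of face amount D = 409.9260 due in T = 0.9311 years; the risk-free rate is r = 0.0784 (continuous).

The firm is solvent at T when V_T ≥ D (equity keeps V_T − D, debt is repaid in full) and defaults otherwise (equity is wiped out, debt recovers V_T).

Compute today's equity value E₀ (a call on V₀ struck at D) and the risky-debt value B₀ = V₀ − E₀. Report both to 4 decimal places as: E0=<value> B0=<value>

Work the structural quantities from V₀ = 474.6589 against face 409.9260:
d₁ = [ln(V₀/D) + (r + σ²/2)T] / (σ√T)
   = [ln(474.6589/409.9260) + (0.0784 + 0.5·0.2064²)·0.9311] / (0.2064·√0.9311)
   = [0.146620 + 0.092831] / 0.199163 = 1.202288
d₂ = d₁ − σ√T = 1.202288 − 0.199163 = 1.003126
N(d₁) = 0.885374,  N(d₂) = 0.842100,  e^(−rT) = 0.929602
E₀ = V₀·N(d₁) − D·e^(−rT)·N(d₂)
   = 474.6589·0.885374 − 409.9260·0.929602·0.842100 = 99.353180
B₀ = V₀ − E₀ = 474.6589 − 99.353180 = 375.305720

E0=99.3532 B0=375.3057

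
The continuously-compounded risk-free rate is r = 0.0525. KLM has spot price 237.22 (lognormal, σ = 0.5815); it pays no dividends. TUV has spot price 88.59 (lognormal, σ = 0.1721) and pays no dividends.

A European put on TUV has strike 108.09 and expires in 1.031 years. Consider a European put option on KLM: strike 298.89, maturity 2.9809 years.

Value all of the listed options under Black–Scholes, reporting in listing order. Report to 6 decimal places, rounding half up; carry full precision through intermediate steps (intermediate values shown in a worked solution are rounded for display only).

price(TUV put K=108.09) = 15.701893
price(KLM put K=298.89) = 104.124933

[TUV put K=108.09]
σ√T = 0.1721·√1.031 = 0.174747
d₁ = (ln(S/K) + (r+σ²/2)T) / (σ√T) = (ln(88.59/108.09) + (0.0525+0.1721²/2)·1.031) / 0.174747 = (-0.198945 + 0.069396) / 0.174747 = -0.741353
d₂ = d₁ − σ√T = -0.741353 − 0.174747 = -0.916101
e^{−rT} = 0.947311
N(−d₁) = 0.770760,  N(−d₂) = 0.820193
price = K·e^{−rT}·N(−d₂) − S·N(−d₁) = 83.983559 − 68.281666 = 15.701893
[KLM put K=298.89]
σ√T = 0.5815·√2.9809 = 1.003976
d₁ = (ln(S/K) + (r+σ²/2)T) / (σ√T) = (ln(237.22/298.89) + (0.0525+0.5815²/2)·2.9809) / 1.003976 = (-0.231088 + 0.660481) / 1.003976 = 0.427693
d₂ = d₁ − σ√T = 0.427693 − 1.003976 = -0.576283
e^{−rT} = 0.855134
N(−d₁) = 0.334437,  N(−d₂) = 0.717788
price = K·e^{−rT}·N(−d₂) − S·N(−d₁) = 183.460143 − 79.335210 = 104.124933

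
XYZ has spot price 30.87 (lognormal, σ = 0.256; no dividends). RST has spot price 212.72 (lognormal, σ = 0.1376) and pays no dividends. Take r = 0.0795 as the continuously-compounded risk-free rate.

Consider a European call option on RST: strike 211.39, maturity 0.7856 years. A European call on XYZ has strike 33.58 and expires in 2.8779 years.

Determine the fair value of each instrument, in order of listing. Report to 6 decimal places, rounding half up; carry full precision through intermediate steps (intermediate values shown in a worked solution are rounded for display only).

price(RST call K=211.39) = 18.608693
price(XYZ call K=33.58) = 7.295196

[RST call K=211.39]
σ√T = 0.1376·√0.7856 = 0.121960
d₁ = (ln(S/K) + (r+σ²/2)T) / (σ√T) = (ln(212.72/211.39) + (0.0795+0.1376²/2)·0.7856) / 0.121960 = (0.006272 + 0.069892) / 0.121960 = 0.624500
d₂ = d₁ − σ√T = 0.624500 − 0.121960 = 0.502540
e^{−rT} = 0.939455
N(d₁) = 0.733850,  N(d₂) = 0.692356
price = S·N(d₁) − K·e^{−rT}·N(d₂) = 156.104668 − 137.495975 = 18.608693
[XYZ call K=33.58]
σ√T = 0.256·√2.8779 = 0.434288
d₁ = (ln(S/K) + (r+σ²/2)T) / (σ√T) = (ln(30.87/33.58) + (0.0795+0.256²/2)·2.8779) / 0.434288 = (-0.084146 + 0.323096) / 0.434288 = 0.550212
d₂ = d₁ − σ√T = 0.550212 − 0.434288 = 0.115924
e^{−rT} = 0.795493
N(d₁) = 0.708913,  N(d₂) = 0.546143
price = S·N(d₁) − K·e^{−rT}·N(d₂) = 21.884140 − 14.588944 = 7.295196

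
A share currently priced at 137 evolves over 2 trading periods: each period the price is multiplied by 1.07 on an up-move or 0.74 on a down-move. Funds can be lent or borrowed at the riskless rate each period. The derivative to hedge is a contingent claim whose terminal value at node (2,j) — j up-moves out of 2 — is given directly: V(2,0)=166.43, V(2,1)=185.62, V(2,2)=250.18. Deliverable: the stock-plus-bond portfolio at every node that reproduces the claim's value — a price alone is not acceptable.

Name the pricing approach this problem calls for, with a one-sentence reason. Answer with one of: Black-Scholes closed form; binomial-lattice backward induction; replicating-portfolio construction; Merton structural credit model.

Key observation: the deliverable is the dynamic trading strategy on the 2-step tree (spot 137, moves 1.07 and 0.74), so the valuation must go through the node-by-node replicating-portfolio solve.

framework: replicating-portfolio construction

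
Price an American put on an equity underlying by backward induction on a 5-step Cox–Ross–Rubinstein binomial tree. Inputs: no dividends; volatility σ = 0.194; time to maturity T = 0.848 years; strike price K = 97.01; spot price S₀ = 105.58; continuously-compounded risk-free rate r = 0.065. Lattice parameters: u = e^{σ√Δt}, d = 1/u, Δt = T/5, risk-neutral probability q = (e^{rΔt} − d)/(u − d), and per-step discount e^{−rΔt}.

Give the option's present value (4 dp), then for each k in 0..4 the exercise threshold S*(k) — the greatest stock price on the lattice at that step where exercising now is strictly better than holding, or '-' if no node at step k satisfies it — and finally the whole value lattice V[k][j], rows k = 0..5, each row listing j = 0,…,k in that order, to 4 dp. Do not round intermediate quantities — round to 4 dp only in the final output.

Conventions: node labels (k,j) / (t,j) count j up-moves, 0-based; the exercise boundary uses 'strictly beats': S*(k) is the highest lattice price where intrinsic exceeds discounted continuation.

price = 2.2471
boundary = - - - 83.0786 89.9884
tree:
2.2471
4.2836 0.6218
7.9100 1.3950 0.0000
13.9314 3.1297 0.0000 0.0000
20.3107 7.0216 0.0000 0.0000 0.0000
26.2001 13.9314 0.0000 0.0000 0.0000 0.0000

Δt=0.16960, u=1.08317, d=0.92321, q=0.54934, disc=e^(-rΔt)=0.98904
k=5 terminal: V=max(K-S,0) → 26.2001 13.9314 0.0000 0.0000 0.0000 0.0000
k=4: j=0 S=76.6993 intr=20.3107 cont=19.2471 V=20.3107[EX]; j=1 S=89.9884 intr=7.0216 cont=6.2096 V=7.0216[EX]; j=2 S=105.5800 intr=0.0000 cont=0.0000 V=0.0000[hold]; j=3 S=123.8730 intr=0.0000 cont=0.0000 V=0.0000[hold]; j=4 S=145.3356 intr=0.0000 cont=0.0000 V=0.0000[hold]  S*(4)=89.9884
k=3: j=0 S=83.0786 intr=13.9314 cont=12.8679 V=13.9314[EX]; j=1 S=97.4729 intr=0.0000 cont=3.1297 V=3.1297[hold]; j=2 S=114.3613 intr=0.0000 cont=0.0000 V=0.0000[hold]; j=3 S=134.1758 intr=0.0000 cont=0.0000 V=0.0000[hold]  S*(3)=83.0786
k=2: j=0 S=89.9884 intr=7.0216 cont=7.9100 V=7.9100[hold]; j=1 S=105.5800 intr=0.0000 cont=1.3950 V=1.3950[hold]; j=2 S=123.8730 intr=0.0000 cont=0.0000 V=0.0000[hold]  S*(2)=-
k=1: j=0 S=97.4729 intr=0.0000 cont=4.2836 V=4.2836[hold]; j=1 S=114.3613 intr=0.0000 cont=0.6218 V=0.6218[hold]  S*(1)=-
k=0: j=0 S=105.5800 intr=0.0000 cont=2.2471 V=2.2471[hold]  S*(0)=-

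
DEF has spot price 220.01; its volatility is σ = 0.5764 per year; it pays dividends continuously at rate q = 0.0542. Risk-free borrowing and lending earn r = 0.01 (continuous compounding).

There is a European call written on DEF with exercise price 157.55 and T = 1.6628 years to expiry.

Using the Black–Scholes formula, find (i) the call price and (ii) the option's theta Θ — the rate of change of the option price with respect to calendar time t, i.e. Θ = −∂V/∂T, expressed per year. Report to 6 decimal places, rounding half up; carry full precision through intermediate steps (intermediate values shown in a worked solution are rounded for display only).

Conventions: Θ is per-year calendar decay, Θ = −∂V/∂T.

price = 77.611481
Θ = -6.239893

σ√T = 0.5764·√1.6628 = 0.743266
d₁ = (ln(S/K) + (r−q+σ²/2)T) / (σ√T) = (ln(220.01/157.55) + (0.01−0.0542+0.5764²/2)·1.6628) / 0.743266 = (0.333930 + 0.202726) / 0.743266 = 0.722025
d₂ = d₁ − σ√T = 0.722025 − 0.743266 = -0.021241
e^{−rT} = 0.983509
e^{−qT} = 0.913818
N(d₁) = 0.764860,  N(d₂) = 0.491527
Call price V = S·e^{−qT}·N(d₁) − K·e^{−rT}·N(d₂) = 153.774509 − 76.163028 = 77.611481
φ(d₁) = (1/√(2π))·e^{−d₁²/2} = 0.307402
Θ = −S·e^{−qT}·φ(d₁)·σ/(2√T) + q·S·e^{−qT}·N(d₁) − r·K·e^{−rT}·N(d₂) = −13.812841 + 8.334578 − 0.761630 = -6.239893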